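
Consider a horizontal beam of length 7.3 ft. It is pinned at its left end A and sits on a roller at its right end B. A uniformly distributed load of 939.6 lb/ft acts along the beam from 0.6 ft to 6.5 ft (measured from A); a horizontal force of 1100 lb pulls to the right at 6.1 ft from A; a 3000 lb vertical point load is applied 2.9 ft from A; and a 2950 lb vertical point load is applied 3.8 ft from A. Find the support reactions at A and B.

Resultant of the distributed load: 939.6 × 5.9 = 5543.64 lb at 3.55 ft from A.
Moments about A: B_y·7.3 − (939.6·5.9)·3.55 − 3000·2.9 − 2950·3.8 = 0 → B_y = 39589.922/7.3 = 5423.28 ≈ 5423 lb.
ΣF_y = 0: A_y + 5423.28 − 939.6·5.9 − 3000 − 2950 = 0 → A_y = 6070 lb.
ΣF_x = 0: A_x + 1100 = 0 → A_x = -1100 lb.

A_x = -1100 lb, A_y = 6070 lb, B_y = 5423 lb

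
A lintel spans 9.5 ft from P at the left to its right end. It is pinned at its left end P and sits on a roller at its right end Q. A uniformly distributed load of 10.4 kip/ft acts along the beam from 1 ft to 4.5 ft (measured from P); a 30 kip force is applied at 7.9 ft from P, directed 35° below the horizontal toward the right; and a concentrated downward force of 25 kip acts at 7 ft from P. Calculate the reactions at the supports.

Resultant of the distributed load: 10.4 × 3.5 = 36.4 kip at 2.75 ft from P.
Taking moments about P: Q_y·9.5 − (10.4·3.5)·2.75 − 30·sin35°·7.9 − 25·7 = 0 → Q_y = 411.038/9.5 = 43.2672 ≈ 43.27 kip.
ΣF_y = 0: P_y + 43.2672 − 10.4·3.5 − 30·sin35° − 25 = 0 → P_y = 35.34 kip.
ΣF_x = 0: P_x + 30·cos35° = 0 → P_x = -24.57 kip.

P_x = -24.57 kip, P_y = 35.34 kip, Q_y = 43.27 kip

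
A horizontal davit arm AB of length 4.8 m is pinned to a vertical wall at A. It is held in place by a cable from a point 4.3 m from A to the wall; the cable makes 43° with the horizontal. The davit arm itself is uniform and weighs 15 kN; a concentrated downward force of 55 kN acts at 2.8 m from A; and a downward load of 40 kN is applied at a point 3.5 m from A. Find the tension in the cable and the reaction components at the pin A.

ΣM about A: T·sin43°·4.3 − 15·2.4 − 55·2.8 − 40·3.5 = 0 → T = 330/(4.3·0.681998) = 112.528 ≈ 112.5 kN.
ΣF_x = 0: A_x − T·cos43° = 0 → A_x = 112.528 × 0.731354 = 82.30 kN.
ΣF_y = 0: A_y + T·sin43° − 15 − 55 − 40 = 0 → A_y = 110 − 112.528 × 0.681998 = 33.26 kN.

T = 112.5 kN, A_x = 82.30 kN, A_y = 33.26 kN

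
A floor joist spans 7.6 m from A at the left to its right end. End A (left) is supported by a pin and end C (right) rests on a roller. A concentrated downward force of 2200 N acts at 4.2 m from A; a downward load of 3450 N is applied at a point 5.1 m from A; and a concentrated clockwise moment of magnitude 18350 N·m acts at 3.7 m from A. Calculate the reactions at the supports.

A_x = 0, A_y = -295.4 N, C_y = 5945 N

ΣM about A: C_y·7.6 − 2200·4.2 − 3450·5.1 − 18350 = 0 → C_y = 45185/7.6 = 5945.39 ≈ 5945 N.
ΣF_y = 0: A_y + 5945.39 − 2200 − 3450 = 0 → A_y = -295.4 N.
ΣF_x = 0: no horizontal applied forces, so A_x = 0.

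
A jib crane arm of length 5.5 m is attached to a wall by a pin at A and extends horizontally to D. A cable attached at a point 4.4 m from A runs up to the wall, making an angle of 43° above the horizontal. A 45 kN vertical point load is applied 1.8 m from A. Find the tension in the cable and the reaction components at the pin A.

ΣM about A: T·sin43°·4.4 − 45·1.8 = 0 → T = 81/(4.4·0.681998) = 26.9929 ≈ 26.99 kN.
ΣF_x = 0: A_x − T·cos43° = 0 → A_x = 26.9929 × 0.731354 = 19.74 kN.
ΣF_y = 0: A_y + T·sin43° − 45 = 0 → A_y = 45 − 26.9929 × 0.681998 = 26.59 kN.

T = 26.99 kN, A_x = 19.74 kN, A_y = 26.59 kN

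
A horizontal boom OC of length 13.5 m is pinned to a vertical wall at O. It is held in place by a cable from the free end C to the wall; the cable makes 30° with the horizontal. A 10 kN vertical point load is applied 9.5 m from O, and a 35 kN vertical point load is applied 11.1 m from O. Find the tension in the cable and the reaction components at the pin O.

ΣM about O: T·sin30°·13.5 − 10·9.5 − 35·11.1 = 0 → T = 483.5/(13.5·0.5) = 71.6296 ≈ 71.63 kN.
ΣF_x = 0: O_x − T·cos30° = 0 → O_x = 71.6296 × 0.866025 = 62.03 kN.
ΣF_y = 0: O_y + T·sin30° − 10 − 35 = 0 → O_y = 45 − 71.6296 × 0.5 = 9.185 kN.

T = 71.63 kN, O_x = 62.03 kN, O_y = 9.185 kN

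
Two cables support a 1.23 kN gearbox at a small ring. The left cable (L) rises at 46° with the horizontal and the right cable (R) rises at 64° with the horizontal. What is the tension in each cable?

T_L = 0.5738 kN, T_R = 0.9093 kN

ΣF_x = 0: −T_L·cos46° + T_R·cos64° = 0 → T_R = 1.58464·T_L.
ΣF_y = 0: T_L·sin46° + T_R·sin64° = 1.23.
Substitute: T_L·(0.71934 + 1.58464·0.898794) = 1.23 → T_L = 0.5738 kN.
Then T_R = 1.58464 × 0.5738 = 0.9093 kN.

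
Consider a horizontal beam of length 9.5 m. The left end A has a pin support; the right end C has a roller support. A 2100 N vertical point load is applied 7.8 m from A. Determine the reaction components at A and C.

A_x = 0, A_y = 375.8 N, C_y = 1724 N

Moments about A: C_y·9.5 − 2100·7.8 = 0 → C_y = 16380/9.5 = 1724.21 ≈ 1724 N.
ΣF_y = 0: A_y + 1724.21 − 2100 = 0 → A_y = 375.8 N.
ΣF_x = 0: no horizontal applied forces, so A_x = 0.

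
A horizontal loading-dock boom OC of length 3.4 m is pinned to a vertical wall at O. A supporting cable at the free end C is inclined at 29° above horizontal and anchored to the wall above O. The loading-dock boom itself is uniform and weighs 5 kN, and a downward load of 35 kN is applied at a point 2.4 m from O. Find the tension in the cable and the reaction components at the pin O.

T = 56.12 kN, O_x = 49.08 kN, O_y = 12.79 kN

ΣM about O: T·sin29°·3.4 − 5·1.7 − 35·2.4 = 0 → T = 92.5/(3.4·0.48481) = 56.1166 ≈ 56.12 kN.
ΣF_x = 0: O_x − T·cos29° = 0 → O_x = 56.1166 × 0.87462 = 49.08 kN.
ΣF_y = 0: O_y + T·sin29° − 5 − 35 = 0 → O_y = 40 − 56.1166 × 0.48481 = 12.79 kN.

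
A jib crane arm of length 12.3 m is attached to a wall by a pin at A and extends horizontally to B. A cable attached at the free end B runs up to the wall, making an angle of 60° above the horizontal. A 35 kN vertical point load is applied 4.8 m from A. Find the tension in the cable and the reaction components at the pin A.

T = 15.77 kN, A_x = 7.886 kN, A_y = 21.34 kN

ΣM about A: T·sin60°·12.3 − 35·4.8 = 0 → T = 168/(12.3·0.866025) = 15.7715 ≈ 15.77 kN.
ΣF_x = 0: A_x − T·cos60° = 0 → A_x = 15.7715 × 0.5 = 7.886 kN.
ΣF_y = 0: A_y + T·sin60° − 35 = 0 → A_y = 35 − 15.7715 × 0.866025 = 21.34 kN.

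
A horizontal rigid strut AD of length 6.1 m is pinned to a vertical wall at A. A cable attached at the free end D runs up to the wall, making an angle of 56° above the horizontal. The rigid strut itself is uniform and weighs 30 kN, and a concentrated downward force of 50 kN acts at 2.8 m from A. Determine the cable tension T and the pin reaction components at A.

ΣM about A: T·sin56°·6.1 − 30·3.05 − 50·2.8 = 0 → T = 231.5/(6.1·0.829038) = 45.7769 ≈ 45.78 kN.
ΣF_x = 0: A_x − T·cos56° = 0 → A_x = 45.7769 × 0.559193 = 25.60 kN.
ΣF_y = 0: A_y + T·sin56° − 30 − 50 = 0 → A_y = 80 − 45.7769 × 0.829038 = 42.05 kN.

T = 45.78 kN, A_x = 25.60 kN, A_y = 42.05 kN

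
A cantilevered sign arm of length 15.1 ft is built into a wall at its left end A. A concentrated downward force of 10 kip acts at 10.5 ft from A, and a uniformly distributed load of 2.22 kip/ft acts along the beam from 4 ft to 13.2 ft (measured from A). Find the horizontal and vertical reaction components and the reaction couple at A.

Resultant of the distributed load: 2.22 × 9.2 = 20.424 kip at 8.6 ft from A.
ΣF_x = 0: A_x = 0.
ΣF_y = 0: A_y − 10 − 2.22·9.2 = 0 → A_y = 30.42 kip.
ΣM about A: M_A − 10·10.5 − (2.22·9.2)·8.6 = 0 → M_A = 280.6 kip·ft.

A_x = 0, A_y = 30.42 kip, M_A = 280.6 kip·ft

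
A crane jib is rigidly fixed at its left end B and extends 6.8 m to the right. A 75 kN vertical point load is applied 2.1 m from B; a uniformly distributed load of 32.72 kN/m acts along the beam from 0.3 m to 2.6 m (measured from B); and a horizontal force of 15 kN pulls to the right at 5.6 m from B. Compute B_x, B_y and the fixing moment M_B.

B_x = -15.00 kN, B_y = 150.3 kN, M_B = 266.6 kN·m

Resultant of the distributed load: 32.72 × 2.3 = 75.256 kN at 1.45 m from B.
ΣF_x = 0: B_x + 15 = 0 → B_x = -15.00 kN.
ΣF_y = 0: B_y − 75 − 32.72·2.3 = 0 → B_y = 150.3 kN.
ΣM about B: M_B − 75·2.1 − (32.72·2.3)·1.45 = 0 → M_B = 266.6 kN·m.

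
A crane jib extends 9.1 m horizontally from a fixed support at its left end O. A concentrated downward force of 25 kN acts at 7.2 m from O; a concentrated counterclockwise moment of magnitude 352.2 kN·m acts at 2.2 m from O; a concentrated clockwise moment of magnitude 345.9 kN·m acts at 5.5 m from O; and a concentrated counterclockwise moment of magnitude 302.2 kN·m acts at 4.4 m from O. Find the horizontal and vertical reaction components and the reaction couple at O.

O_x = 0, O_y = 25.00 kN, M_O = -128.5 kN·m

ΣF_x = 0: O_x = 0.
ΣF_y = 0: O_y − 25 = 0 → O_y = 25.00 kN.
ΣM about O: M_O − 25·7.2 + 352.2 − 345.9 + 302.2 = 0 → M_O = -128.5 kN·m.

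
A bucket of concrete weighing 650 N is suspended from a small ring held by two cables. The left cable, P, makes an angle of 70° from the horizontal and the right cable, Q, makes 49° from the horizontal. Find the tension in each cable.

T_P = 487.6 N, T_Q = 254.2 N

ΣF_x = 0: −T_P·cos70° + T_Q·cos49° = 0 → T_Q = 0.521325·T_P.
ΣF_y = 0: T_P·sin70° + T_Q·sin49° = 650.
Substitute: T_P·(0.939693 + 0.521325·0.75471) = 650 → T_P = 487.57 ≈ 487.6 N.
Then T_Q = 0.521325 × 487.57 = 254.2 N.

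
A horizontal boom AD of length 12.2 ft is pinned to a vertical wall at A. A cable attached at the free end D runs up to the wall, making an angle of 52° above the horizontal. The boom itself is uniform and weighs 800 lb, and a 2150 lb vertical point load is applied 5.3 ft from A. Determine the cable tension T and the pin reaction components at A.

ΣM about A: T·sin52°·12.2 − 800·6.1 − 2150·5.3 = 0 → T = 16275/(12.2·0.788011) = 1692.89 ≈ 1693 lb.
ΣF_x = 0: A_x − T·cos52° = 0 → A_x = 1692.89 × 0.615661 = 1042 lb.
ΣF_y = 0: A_y + T·sin52° − 800 − 2150 = 0 → A_y = 2950 − 1692.89 × 0.788011 = 1616 lb.

T = 1693 lb, A_x = 1042 lb, A_y = 1616 lb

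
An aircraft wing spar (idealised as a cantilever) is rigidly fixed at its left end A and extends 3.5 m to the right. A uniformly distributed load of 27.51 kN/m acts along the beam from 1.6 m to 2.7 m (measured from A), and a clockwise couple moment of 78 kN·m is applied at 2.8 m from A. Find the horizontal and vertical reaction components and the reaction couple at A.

A_x = 0, A_y = 30.26 kN, M_A = 143.1 kN·m

Resultant of the distributed load: 27.51 × 1.1 = 30.261 kN at 2.15 m from A.
ΣF_x = 0: A_x = 0.
ΣF_y = 0: A_y − 27.51·1.1 = 0 → A_y = 30.26 kN.
ΣM about A: M_A − (27.51·1.1)·2.15 − 78 = 0 → M_A = 143.1 kN·m.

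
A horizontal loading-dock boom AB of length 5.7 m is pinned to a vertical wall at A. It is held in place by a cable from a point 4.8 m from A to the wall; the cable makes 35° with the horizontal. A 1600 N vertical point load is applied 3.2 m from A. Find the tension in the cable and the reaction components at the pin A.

ΣM about A: T·sin35°·4.8 − 1600·3.2 = 0 → T = 5120/(4.8·0.573576) = 1859.68 ≈ 1860 N.
ΣF_x = 0: A_x − T·cos35° = 0 → A_x = 1859.68 × 0.819152 = 1523 N.
ΣF_y = 0: A_y + T·sin35° − 1600 = 0 → A_y = 1600 − 1859.68 × 0.573576 = 533.3 N.

T = 1860 N, A_x = 1523 N, A_y = 533.3 N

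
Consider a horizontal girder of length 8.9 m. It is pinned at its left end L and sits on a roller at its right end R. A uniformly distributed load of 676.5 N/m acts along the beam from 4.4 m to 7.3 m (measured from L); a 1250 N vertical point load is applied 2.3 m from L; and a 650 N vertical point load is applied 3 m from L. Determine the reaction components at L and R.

L_x = 0, L_y = 2030 N, R_y = 1832 N

Resultant of the distributed load: 676.5 × 2.9 = 1961.85 N at 5.85 m from L.
Moments about L: R_y·8.9 − (676.5·2.9)·5.85 − 1250·2.3 − 650·3 = 0 → R_y = 16301.8225/8.9 = 1831.67 ≈ 1832 N.
ΣF_y = 0: L_y + 1831.67 − 676.5·2.9 − 1250 − 650 = 0 → L_y = 2030 N.
ΣF_x = 0: no horizontal applied forces, so L_x = 0.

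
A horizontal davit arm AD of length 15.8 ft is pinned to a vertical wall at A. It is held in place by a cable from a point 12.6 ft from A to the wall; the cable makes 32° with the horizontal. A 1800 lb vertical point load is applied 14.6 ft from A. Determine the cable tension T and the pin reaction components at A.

ΣM about A: T·sin32°·12.6 − 1800·14.6 = 0 → T = 26280/(12.6·0.529919) = 3935.91 ≈ 3936 lb.
ΣF_x = 0: A_x − T·cos32° = 0 → A_x = 3935.91 × 0.848048 = 3338 lb.
ΣF_y = 0: A_y + T·sin32° − 1800 = 0 → A_y = 1800 − 3935.91 × 0.529919 = -285.7 lb.

T = 3936 lb, A_x = 3338 lb, A_y = -285.7 lb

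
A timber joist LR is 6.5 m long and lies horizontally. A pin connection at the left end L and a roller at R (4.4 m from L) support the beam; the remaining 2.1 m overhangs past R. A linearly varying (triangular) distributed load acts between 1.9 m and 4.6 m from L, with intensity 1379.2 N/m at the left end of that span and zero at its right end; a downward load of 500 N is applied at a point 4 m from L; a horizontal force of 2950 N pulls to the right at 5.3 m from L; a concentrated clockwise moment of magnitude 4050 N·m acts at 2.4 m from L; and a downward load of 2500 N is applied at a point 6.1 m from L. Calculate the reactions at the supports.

Resultant of the triangular load: ½ × 1379.2 × 2.7 = 1861.92 N, acting at 2.8 m from L (one-third of the span from the peak).
Moments about L: R_y·4.4 − (½·1379.2·2.7)·2.8 − 500·4 − 4050 − 2500·6.1 = 0 → R_y = 26513.376/4.4 = 6025.77 ≈ 6026 N.
ΣF_y = 0: L_y + 6025.77 − ½·1379.2·2.7 − 500 − 2500 = 0 → L_y = -1164 N.
ΣF_x = 0: L_x + 2950 = 0 → L_x = -2950 N.

L_x = -2950 N, L_y = -1164 N, R_y = 6026 N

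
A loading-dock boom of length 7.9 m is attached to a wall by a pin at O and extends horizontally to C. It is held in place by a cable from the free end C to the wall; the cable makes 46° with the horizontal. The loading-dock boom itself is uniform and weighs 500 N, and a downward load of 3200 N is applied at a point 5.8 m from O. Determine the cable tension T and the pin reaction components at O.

T = 3614 N, O_x = 2510 N, O_y = 1101 N

ΣM about O: T·sin46°·7.9 − 500·3.95 − 3200·5.8 = 0 → T = 20535/(7.9·0.71934) = 3613.54 ≈ 3614 N.
ΣF_x = 0: O_x − T·cos46° = 0 → O_x = 3613.54 × 0.694658 = 2510 N.
ΣF_y = 0: O_y + T·sin46° − 500 − 3200 = 0 → O_y = 3700 − 3613.54 × 0.71934 = 1101 N.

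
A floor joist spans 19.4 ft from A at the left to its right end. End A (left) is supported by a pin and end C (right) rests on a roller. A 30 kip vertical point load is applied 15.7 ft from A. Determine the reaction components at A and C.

ΣM about A: C_y·19.4 − 30·15.7 = 0 → C_y = 471/19.4 = 24.2784 ≈ 24.28 kip.
ΣF_y = 0: A_y + 24.2784 − 30 = 0 → A_y = 5.722 kip.
ΣF_x = 0: no horizontal applied forces, so A_x = 0.

A_x = 0, A_y = 5.722 kip, C_y = 24.28 kip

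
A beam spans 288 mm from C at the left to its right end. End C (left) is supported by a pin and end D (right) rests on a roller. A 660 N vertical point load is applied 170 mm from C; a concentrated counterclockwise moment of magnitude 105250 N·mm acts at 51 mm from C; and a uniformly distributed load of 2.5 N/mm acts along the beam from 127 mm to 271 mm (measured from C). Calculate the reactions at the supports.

C_x = 0, C_y = 747.1 N, D_y = 272.9 N

Resultant of the distributed load: 2.5 × 144 = 360 N at 199 mm from C.
Taking moments about C: D_y·288 − 660·170 + 105250 − (2.5·144)·199 = 0 → D_y = 78590/288 = 272.882 ≈ 272.9 N.
ΣF_y = 0: C_y + 272.882 − 660 − 2.5·144 = 0 → C_y = 747.1 N.
ΣF_x = 0: no horizontal applied forces, so C_x = 0.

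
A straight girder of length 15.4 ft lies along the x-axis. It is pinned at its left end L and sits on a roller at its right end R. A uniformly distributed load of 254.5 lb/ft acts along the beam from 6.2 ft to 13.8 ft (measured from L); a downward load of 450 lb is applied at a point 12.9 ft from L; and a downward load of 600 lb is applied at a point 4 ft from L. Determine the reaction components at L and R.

L_x = 0, L_y = 1195 lb, R_y = 1789 lb

Resultant of the distributed load: 254.5 × 7.6 = 1934.2 lb at 10 ft from L.
Moments about L: R_y·15.4 − (254.5·7.6)·10 − 450·12.9 − 600·4 = 0 → R_y = 27547/15.4 = 1788.77 ≈ 1789 lb.
ΣF_y = 0: L_y + 1788.77 − 254.5·7.6 − 450 − 600 = 0 → L_y = 1195 lb.
ΣF_x = 0: no horizontal applied forces, so L_x = 0.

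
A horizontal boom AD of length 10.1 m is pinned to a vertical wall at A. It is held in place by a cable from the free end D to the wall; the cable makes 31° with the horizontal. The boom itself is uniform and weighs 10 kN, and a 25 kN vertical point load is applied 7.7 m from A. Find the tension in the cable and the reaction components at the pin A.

ΣM about A: T·sin31°·10.1 − 10·5.05 − 25·7.7 = 0 → T = 243/(10.1·0.515038) = 46.7138 ≈ 46.71 kN.
ΣF_x = 0: A_x − T·cos31° = 0 → A_x = 46.7138 × 0.857167 = 40.04 kN.
ΣF_y = 0: A_y + T·sin31° − 10 − 25 = 0 → A_y = 35 − 46.7138 × 0.515038 = 10.94 kN.

T = 46.71 kN, A_x = 40.04 kN, A_y = 10.94 kN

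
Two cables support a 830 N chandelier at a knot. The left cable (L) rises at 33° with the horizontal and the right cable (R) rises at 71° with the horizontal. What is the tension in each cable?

T_L = 278.5 N, T_R = 717.4 N

ΣF_x = 0: −T_L·cos33° + T_R·cos71° = 0 → T_R = 2.57602·T_L.
ΣF_y = 0: T_L·sin33° + T_R·sin71° = 830.
Substitute: T_L·(0.544639 + 2.57602·0.945519) = 830 → T_L = 278.494 ≈ 278.5 N.
Then T_R = 2.57602 × 278.494 = 717.4 N.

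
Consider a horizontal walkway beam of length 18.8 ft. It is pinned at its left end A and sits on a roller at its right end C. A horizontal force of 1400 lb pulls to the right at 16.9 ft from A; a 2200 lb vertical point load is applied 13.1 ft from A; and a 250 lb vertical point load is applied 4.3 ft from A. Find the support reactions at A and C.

Moments about A: C_y·18.8 − 2200·13.1 − 250·4.3 = 0 → C_y = 29895/18.8 = 1590.16 ≈ 1590 lb.
ΣF_y = 0: A_y + 1590.16 − 2200 − 250 = 0 → A_y = 859.8 lb.
ΣF_x = 0: A_x + 1400 = 0 → A_x = -1400 lb.

A_x = -1400 lb, A_y = 859.8 lb, C_y = 1590 lb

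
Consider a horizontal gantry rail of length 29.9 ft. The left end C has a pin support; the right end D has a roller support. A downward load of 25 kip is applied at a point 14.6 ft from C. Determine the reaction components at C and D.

Moments about C: D_y·29.9 − 25·14.6 = 0 → D_y = 365/29.9 = 12.2074 ≈ 12.21 kip.
ΣF_y = 0: C_y + 12.2074 − 25 = 0 → C_y = 12.79 kip.
ΣF_x = 0: no horizontal applied forces, so C_x = 0.

C_x = 0, C_y = 12.79 kip, D_y = 12.21 kip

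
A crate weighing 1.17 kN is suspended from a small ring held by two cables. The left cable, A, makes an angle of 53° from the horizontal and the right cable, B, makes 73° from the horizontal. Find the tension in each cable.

ΣF_x = 0: −T_A·cos53° + T_B·cos73° = 0 → T_B = 2.05839·T_A.
ΣF_y = 0: T_A·sin53° + T_B·sin73° = 1.17.
Substitute: T_A·(0.798636 + 2.05839·0.956305) = 1.17 → T_A = 0.422828 ≈ 0.4228 kN.
Then T_B = 2.05839 × 0.422828 = 0.8703 kN.

T_A = 0.4228 kN, T_B = 0.8703 kN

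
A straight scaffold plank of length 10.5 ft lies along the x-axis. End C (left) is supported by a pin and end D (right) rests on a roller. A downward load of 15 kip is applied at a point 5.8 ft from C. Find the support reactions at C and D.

ΣM about C: D_y·10.5 − 15·5.8 = 0 → D_y = 87/10.5 = 8.28571 ≈ 8.286 kip.
ΣF_y = 0: C_y + 8.28571 − 15 = 0 → C_y = 6.714 kip.
ΣF_x = 0: no horizontal applied forces, so C_x = 0.

C_x = 0, C_y = 6.714 kip, D_y = 8.286 kip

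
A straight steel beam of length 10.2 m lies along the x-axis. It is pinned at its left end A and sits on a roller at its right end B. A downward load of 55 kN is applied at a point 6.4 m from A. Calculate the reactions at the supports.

A_x = 0, A_y = 20.49 kN, B_y = 34.51 kN

ΣM about A: B_y·10.2 − 55·6.4 = 0 → B_y = 352/10.2 = 34.5098 ≈ 34.51 kN.
ΣF_y = 0: A_y + 34.5098 − 55 = 0 → A_y = 20.49 kN.
ΣF_x = 0: no horizontal applied forces, so A_x = 0.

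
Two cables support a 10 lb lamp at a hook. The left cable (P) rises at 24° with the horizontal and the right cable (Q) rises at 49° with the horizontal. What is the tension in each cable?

T_P = 6.860 lb, T_Q = 9.553 lb

ΣF_x = 0: −T_P·cos24° + T_Q·cos49° = 0 → T_Q = 1.39247·T_P.
ΣF_y = 0: T_P·sin24° + T_Q·sin49° = 10.
Substitute: T_P·(0.406737 + 1.39247·0.75471) = 10 → T_P = 6.86037 ≈ 6.860 lb.
Then T_Q = 1.39247 × 6.86037 = 9.553 lb.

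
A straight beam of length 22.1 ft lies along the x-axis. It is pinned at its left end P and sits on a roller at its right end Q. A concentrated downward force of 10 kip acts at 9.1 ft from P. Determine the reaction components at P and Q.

Moments about P: Q_y·22.1 − 10·9.1 = 0 → Q_y = 91/22.1 = 4.11765 ≈ 4.118 kip.
ΣF_y = 0: P_y + 4.11765 − 10 = 0 → P_y = 5.882 kip.
ΣF_x = 0: no horizontal applied forces, so P_x = 0.

P_x = 0, P_y = 5.882 kip, Q_y = 4.118 kip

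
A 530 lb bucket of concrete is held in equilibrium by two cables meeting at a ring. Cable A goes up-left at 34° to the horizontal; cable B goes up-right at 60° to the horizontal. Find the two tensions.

ΣF_x = 0: −T_A·cos34° + T_B·cos60° = 0 → T_B = 1.65808·T_A.
ΣF_y = 0: T_A·sin34° + T_B·sin60° = 530.
Substitute: T_A·(0.559193 + 1.65808·0.866025) = 530 → T_A = 265.647 ≈ 265.6 lb.
Then T_B = 1.65808 × 265.647 = 440.5 lb.

T_A = 265.6 lb, T_B = 440.5 lb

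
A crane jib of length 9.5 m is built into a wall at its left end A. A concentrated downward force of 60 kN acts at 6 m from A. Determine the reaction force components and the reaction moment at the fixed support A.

A_x = 0, A_y = 60.00 kN, M_A = 360.0 kN·m

ΣF_x = 0: A_x = 0.
ΣF_y = 0: A_y − 60 = 0 → A_y = 60.00 kN.
ΣM about A: M_A − 60·6 = 0 → M_A = 360.0 kN·m.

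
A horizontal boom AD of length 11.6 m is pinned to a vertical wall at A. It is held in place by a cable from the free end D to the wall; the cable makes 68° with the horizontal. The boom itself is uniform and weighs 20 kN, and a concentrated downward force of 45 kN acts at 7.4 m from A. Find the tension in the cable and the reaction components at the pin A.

T = 41.75 kN, A_x = 15.64 kN, A_y = 26.29 kN

ΣM about A: T·sin68°·11.6 − 20·5.8 − 45·7.4 = 0 → T = 449/(11.6·0.927184) = 41.7467 ≈ 41.75 kN.
ΣF_x = 0: A_x − T·cos68° = 0 → A_x = 41.7467 × 0.374607 = 15.64 kN.
ΣF_y = 0: A_y + T·sin68° − 20 − 45 = 0 → A_y = 65 − 41.7467 × 0.927184 = 26.29 kN.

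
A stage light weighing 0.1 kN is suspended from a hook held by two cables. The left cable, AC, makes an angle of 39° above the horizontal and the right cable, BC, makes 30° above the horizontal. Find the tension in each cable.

T_AC = 0.09276 kN, T_BC = 0.08324 kN

ΣF_x = 0: −T_AC·cos39° + T_BC·cos30° = 0 → T_BC = 0.897371·T_AC.
ΣF_y = 0: T_AC·sin39° + T_BC·sin30° = 0.1.
Substitute: T_AC·(0.62932 + 0.897371·0.5) = 0.1 → T_AC = 0.0927639 ≈ 0.09276 kN.
Then T_BC = 0.897371 × 0.0927639 = 0.08324 kN.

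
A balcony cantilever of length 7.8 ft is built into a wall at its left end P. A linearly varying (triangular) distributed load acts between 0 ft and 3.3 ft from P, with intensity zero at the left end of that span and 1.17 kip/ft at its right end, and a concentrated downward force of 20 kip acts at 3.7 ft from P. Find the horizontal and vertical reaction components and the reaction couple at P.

P_x = 0, P_y = 21.93 kip, M_P = 78.25 kip·ft

Resultant of the triangular load: ½ × 1.17 × 3.3 = 1.9305 kip, acting at 2.2 ft from P (one-third of the span from the peak).
ΣF_x = 0: P_x = 0.
ΣF_y = 0: P_y − ½·1.17·3.3 − 20 = 0 → P_y = 21.93 kip.
ΣM about P: M_P − (½·1.17·3.3)·2.2 − 20·3.7 = 0 → M_P = 78.25 kip·ft.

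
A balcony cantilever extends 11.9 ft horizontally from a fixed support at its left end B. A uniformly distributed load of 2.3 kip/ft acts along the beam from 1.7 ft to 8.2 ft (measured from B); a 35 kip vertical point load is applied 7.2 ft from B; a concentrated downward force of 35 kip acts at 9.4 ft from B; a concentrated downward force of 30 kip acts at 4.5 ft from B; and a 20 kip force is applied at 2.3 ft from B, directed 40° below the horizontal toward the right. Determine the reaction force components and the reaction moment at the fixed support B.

Resultant of the distributed load: 2.3 × 6.5 = 14.95 kip at 4.95 ft from B.
ΣF_x = 0: B_x + 20·cos40° = 0 → B_x = -15.32 kip.
ΣF_y = 0: B_y − 2.3·6.5 − 35 − 35 − 30 − 20·sin40° = 0 → B_y = 127.8 kip.
ΣM about B: M_B − (2.3·6.5)·4.95 − 35·7.2 − 35·9.4 − 30·4.5 − 20·sin40°·2.3 = 0 → M_B = 819.6 kip·ft.

B_x = -15.32 kip, B_y = 127.8 kip, M_B = 819.6 kip·ft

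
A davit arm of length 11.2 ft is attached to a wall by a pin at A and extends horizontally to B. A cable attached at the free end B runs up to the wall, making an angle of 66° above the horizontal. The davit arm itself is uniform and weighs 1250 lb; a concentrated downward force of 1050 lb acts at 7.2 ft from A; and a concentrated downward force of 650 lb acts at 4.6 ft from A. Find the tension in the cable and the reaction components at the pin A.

T = 1715 lb, A_x = 697.7 lb, A_y = 1383 lb

ΣM about A: T·sin66°·11.2 − 1250·5.6 − 1050·7.2 − 650·4.6 = 0 → T = 17550/(11.2·0.913545) = 1715.26 ≈ 1715 lb.
ΣF_x = 0: A_x − T·cos66° = 0 → A_x = 1715.26 × 0.406737 = 697.7 lb.
ΣF_y = 0: A_y + T·sin66° − 1250 − 1050 − 650 = 0 → A_y = 2950 − 1715.26 × 0.913545 = 1383 lb.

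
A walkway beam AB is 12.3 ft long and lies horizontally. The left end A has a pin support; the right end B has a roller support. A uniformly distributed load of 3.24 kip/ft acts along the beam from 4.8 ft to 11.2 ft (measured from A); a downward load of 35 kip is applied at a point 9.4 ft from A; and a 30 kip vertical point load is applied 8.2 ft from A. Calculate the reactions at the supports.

A_x = 0, A_y = 25.50 kip, B_y = 60.23 kip

Resultant of the distributed load: 3.24 × 6.4 = 20.736 kip at 8 ft from A.
Moments about A: B_y·12.3 − (3.24·6.4)·8 − 35·9.4 − 30·8.2 = 0 → B_y = 740.888/12.3 = 60.2348 ≈ 60.23 kip.
ΣF_y = 0: A_y + 60.2348 − 3.24·6.4 − 35 − 30 = 0 → A_y = 25.50 kip.
ΣF_x = 0: no horizontal applied forces, so A_x = 0.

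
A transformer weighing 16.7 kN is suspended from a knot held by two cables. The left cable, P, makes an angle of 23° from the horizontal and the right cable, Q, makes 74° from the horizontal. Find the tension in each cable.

T_P = 4.638 kN, T_Q = 15.49 kN

ΣF_x = 0: −T_P·cos23° + T_Q·cos74° = 0 → T_Q = 3.33955·T_P.
ΣF_y = 0: T_P·sin23° + T_Q·sin74° = 16.7.
Substitute: T_P·(0.390731 + 3.33955·0.961262) = 16.7 → T_P = 4.63771 ≈ 4.638 kN.
Then T_Q = 3.33955 × 4.63771 = 15.49 kN.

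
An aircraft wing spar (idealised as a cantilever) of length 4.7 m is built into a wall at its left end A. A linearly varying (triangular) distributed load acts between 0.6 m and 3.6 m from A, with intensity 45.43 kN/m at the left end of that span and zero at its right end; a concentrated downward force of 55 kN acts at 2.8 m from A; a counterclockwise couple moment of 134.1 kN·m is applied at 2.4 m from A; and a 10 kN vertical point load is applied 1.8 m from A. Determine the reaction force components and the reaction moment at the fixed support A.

A_x = 0, A_y = 133.1 kN, M_A = 146.9 kN·m

Resultant of the triangular load: ½ × 45.43 × 3 = 68.145 kN, acting at 1.6 m from A (one-third of the span from the peak).
ΣF_x = 0: A_x = 0.
ΣF_y = 0: A_y − ½·45.43·3 − 55 − 10 = 0 → A_y = 133.1 kN.
ΣM about A: M_A − (½·45.43·3)·1.6 − 55·2.8 + 134.1 − 10·1.8 = 0 → M_A = 146.9 kN·m.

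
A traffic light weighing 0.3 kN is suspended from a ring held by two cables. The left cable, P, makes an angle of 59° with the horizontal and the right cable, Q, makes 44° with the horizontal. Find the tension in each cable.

T_P = 0.2215 kN, T_Q = 0.1586 kN

ΣF_x = 0: −T_P·cos59° + T_Q·cos44° = 0 → T_Q = 0.715987·T_P.
ΣF_y = 0: T_P·sin59° + T_Q·sin44° = 0.3.
Substitute: T_P·(0.857167 + 0.715987·0.694658) = 0.3 → T_P = 0.221479 ≈ 0.2215 kN.
Then T_Q = 0.715987 × 0.221479 = 0.1586 kN.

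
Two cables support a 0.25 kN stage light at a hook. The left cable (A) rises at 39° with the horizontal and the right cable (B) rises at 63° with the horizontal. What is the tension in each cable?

T_A = 0.1160 kN, T_B = 0.1986 kN

ΣF_x = 0: −T_A·cos39° + T_B·cos63° = 0 → T_B = 1.71181·T_A.
ΣF_y = 0: T_A·sin39° + T_B·sin63° = 0.25.
Substitute: T_A·(0.62932 + 1.71181·0.891007) = 0.25 → T_A = 0.116033 ≈ 0.1160 kN.
Then T_B = 1.71181 × 0.116033 = 0.1986 kN.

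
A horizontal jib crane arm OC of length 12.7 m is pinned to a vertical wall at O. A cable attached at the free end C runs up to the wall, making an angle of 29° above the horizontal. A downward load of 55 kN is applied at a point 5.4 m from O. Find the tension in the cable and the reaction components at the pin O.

T = 48.24 kN, O_x = 42.19 kN, O_y = 31.61 kN

ΣM about O: T·sin29°·12.7 − 55·5.4 = 0 → T = 297/(12.7·0.48481) = 48.2371 ≈ 48.24 kN.
ΣF_x = 0: O_x − T·cos29° = 0 → O_x = 48.2371 × 0.87462 = 42.19 kN.
ΣF_y = 0: O_y + T·sin29° − 55 = 0 → O_y = 55 − 48.2371 × 0.48481 = 31.61 kN.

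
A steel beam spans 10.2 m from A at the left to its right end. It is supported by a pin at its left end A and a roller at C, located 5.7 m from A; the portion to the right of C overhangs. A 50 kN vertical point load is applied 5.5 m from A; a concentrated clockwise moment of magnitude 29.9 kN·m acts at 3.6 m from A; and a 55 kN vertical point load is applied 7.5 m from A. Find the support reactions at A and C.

A_x = 0, A_y = -20.86 kN, C_y = 125.9 kN

Taking moments about A: C_y·5.7 − 50·5.5 − 29.9 − 55·7.5 = 0 → C_y = 717.4/5.7 = 125.86 ≈ 125.9 kN.
ΣF_y = 0: A_y + 125.86 − 50 − 55 = 0 → A_y = -20.86 kN.
ΣF_x = 0: no horizontal applied forces, so A_x = 0.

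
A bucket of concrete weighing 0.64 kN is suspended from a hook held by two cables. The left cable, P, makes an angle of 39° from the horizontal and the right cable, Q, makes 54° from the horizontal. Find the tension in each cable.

T_P = 0.3767 kN, T_Q = 0.4981 kN

ΣF_x = 0: −T_P·cos39° + T_Q·cos54° = 0 → T_Q = 1.32216·T_P.
ΣF_y = 0: T_P·sin39° + T_Q·sin54° = 0.64.
Substitute: T_P·(0.62932 + 1.32216·0.809017) = 0.64 → T_P = 0.376699 ≈ 0.3767 kN.
Then T_Q = 1.32216 × 0.376699 = 0.4981 kN.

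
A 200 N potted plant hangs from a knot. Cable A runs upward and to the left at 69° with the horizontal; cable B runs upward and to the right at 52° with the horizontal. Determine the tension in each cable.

ΣF_x = 0: −T_A·cos69° + T_B·cos52° = 0 → T_B = 0.582086·T_A.
ΣF_y = 0: T_A·sin69° + T_B·sin52° = 200.
Substitute: T_A·(0.93358 + 0.582086·0.788011) = 200 → T_A = 143.65 ≈ 143.7 N.
Then T_B = 0.582086 × 143.65 = 83.62 N.

T_A = 143.7 N, T_B = 83.62 N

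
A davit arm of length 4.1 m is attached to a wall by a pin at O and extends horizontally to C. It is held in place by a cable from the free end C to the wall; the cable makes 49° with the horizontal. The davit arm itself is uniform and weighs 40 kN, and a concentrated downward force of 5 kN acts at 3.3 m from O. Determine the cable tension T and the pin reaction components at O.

ΣM about O: T·sin49°·4.1 − 40·2.05 − 5·3.3 = 0 → T = 98.5/(4.1·0.75471) = 31.8326 ≈ 31.83 kN.
ΣF_x = 0: O_x − T·cos49° = 0 → O_x = 31.8326 × 0.656059 = 20.88 kN.
ΣF_y = 0: O_y + T·sin49° − 40 − 5 = 0 → O_y = 45 − 31.8326 × 0.75471 = 20.98 kN.

T = 31.83 kN, O_x = 20.88 kN, O_y = 20.98 kN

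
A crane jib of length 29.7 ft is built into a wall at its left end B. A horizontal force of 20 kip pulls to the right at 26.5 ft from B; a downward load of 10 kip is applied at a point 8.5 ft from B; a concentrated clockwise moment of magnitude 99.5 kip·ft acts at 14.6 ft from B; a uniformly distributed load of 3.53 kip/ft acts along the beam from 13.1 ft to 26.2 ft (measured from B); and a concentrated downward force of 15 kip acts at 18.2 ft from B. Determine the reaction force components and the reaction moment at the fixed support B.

B_x = -20.00 kip, B_y = 71.24 kip, M_B = 1366 kip·ft

Resultant of the distributed load: 3.53 × 13.1 = 46.243 kip at 19.65 ft from B.
ΣF_x = 0: B_x + 20 = 0 → B_x = -20.00 kip.
ΣF_y = 0: B_y − 10 − 3.53·13.1 − 15 = 0 → B_y = 71.24 kip.
ΣM about B: M_B − 10·8.5 − 99.5 − (3.53·13.1)·19.65 − 15·18.2 = 0 → M_B = 1366 kip·ft.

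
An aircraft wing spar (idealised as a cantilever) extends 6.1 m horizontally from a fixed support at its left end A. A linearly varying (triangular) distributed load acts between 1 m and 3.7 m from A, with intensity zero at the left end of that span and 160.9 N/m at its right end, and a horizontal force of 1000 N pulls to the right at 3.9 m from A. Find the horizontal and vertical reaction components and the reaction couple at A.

A_x = -1000 N, A_y = 217.2 N, M_A = 608.2 N·m

Resultant of the triangular load: ½ × 160.9 × 2.7 = 217.215 N, acting at 2.8 m from A (one-third of the span from the peak).
ΣF_x = 0: A_x + 1000 = 0 → A_x = -1000 N.
ΣF_y = 0: A_y − ½·160.9·2.7 = 0 → A_y = 217.2 N.
ΣM about A: M_A − (½·160.9·2.7)·2.8 = 0 → M_A = 608.2 N·m.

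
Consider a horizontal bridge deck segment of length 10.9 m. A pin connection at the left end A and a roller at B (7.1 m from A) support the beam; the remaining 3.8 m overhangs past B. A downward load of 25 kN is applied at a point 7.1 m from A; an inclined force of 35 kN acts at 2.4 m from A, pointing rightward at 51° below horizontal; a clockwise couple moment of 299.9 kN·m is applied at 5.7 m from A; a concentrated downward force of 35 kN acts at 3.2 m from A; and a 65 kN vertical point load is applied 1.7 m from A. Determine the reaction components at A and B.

A_x = -22.03 kN, A_y = 44.43 kN, B_y = 107.8 kN

Moments about A: B_y·7.1 − 25·7.1 − 35·sin51°·2.4 − 299.9 − 35·3.2 − 65·1.7 = 0 → B_y = 765.18/7.1 = 107.772 ≈ 107.8 kN.
ΣF_y = 0: A_y + 107.772 − 25 − 35·sin51° − 35 − 65 = 0 → A_y = 44.43 kN.
ΣF_x = 0: A_x + 35·cos51° = 0 → A_x = -22.03 kN.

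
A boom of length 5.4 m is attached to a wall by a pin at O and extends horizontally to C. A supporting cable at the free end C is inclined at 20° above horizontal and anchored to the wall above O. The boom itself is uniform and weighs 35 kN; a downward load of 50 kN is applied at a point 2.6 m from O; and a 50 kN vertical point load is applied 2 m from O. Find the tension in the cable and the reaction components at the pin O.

ΣM about O: T·sin20°·5.4 − 35·2.7 − 50·2.6 − 50·2 = 0 → T = 324.5/(5.4·0.34202) = 175.699 ≈ 175.7 kN.
ΣF_x = 0: O_x − T·cos20° = 0 → O_x = 175.699 × 0.939693 = 165.1 kN.
ΣF_y = 0: O_y + T·sin20° − 35 − 50 − 50 = 0 → O_y = 135 − 175.699 × 0.34202 = 74.91 kN.

T = 175.7 kN, O_x = 165.1 kN, O_y = 74.91 kN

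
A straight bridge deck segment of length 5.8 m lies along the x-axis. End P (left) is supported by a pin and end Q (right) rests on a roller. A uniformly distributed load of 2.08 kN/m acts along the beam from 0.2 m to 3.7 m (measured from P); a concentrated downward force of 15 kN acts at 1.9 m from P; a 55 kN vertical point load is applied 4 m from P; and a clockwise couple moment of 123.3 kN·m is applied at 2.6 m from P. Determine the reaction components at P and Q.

P_x = 0, P_y = 10.73 kN, Q_y = 66.55 kN

Resultant of the distributed load: 2.08 × 3.5 = 7.28 kN at 1.95 m from P.
Taking moments about P: Q_y·5.8 − (2.08·3.5)·1.95 − 15·1.9 − 55·4 − 123.3 = 0 → Q_y = 385.996/5.8 = 66.551 ≈ 66.55 kN.
ΣF_y = 0: P_y + 66.551 − 2.08·3.5 − 15 − 55 = 0 → P_y = 10.73 kN.
ΣF_x = 0: no horizontal applied forces, so P_x = 0.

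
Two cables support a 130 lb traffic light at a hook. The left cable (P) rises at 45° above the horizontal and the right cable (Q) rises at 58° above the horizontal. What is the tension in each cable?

T_P = 70.70 lb, T_Q = 94.34 lb

ΣF_x = 0: −T_P·cos45° + T_Q·cos58° = 0 → T_Q = 1.33437·T_P.
ΣF_y = 0: T_P·sin45° + T_Q·sin58° = 130.
Substitute: T_P·(0.707107 + 1.33437·0.848048) = 130 → T_P = 70.7015 ≈ 70.70 lb.
Then T_Q = 1.33437 × 70.7015 = 94.34 lb.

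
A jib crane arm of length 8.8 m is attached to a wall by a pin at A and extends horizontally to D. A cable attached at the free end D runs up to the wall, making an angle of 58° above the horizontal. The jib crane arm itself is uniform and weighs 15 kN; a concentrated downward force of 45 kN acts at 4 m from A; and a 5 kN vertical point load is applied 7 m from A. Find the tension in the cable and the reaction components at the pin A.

T = 37.65 kN, A_x = 19.95 kN, A_y = 33.07 kN

ΣM about A: T·sin58°·8.8 − 15·4.4 − 45·4 − 5·7 = 0 → T = 281/(8.8·0.848048) = 37.6533 ≈ 37.65 kN.
ΣF_x = 0: A_x − T·cos58° = 0 → A_x = 37.6533 × 0.529919 = 19.95 kN.
ΣF_y = 0: A_y + T·sin58° − 15 − 45 − 5 = 0 → A_y = 65 − 37.6533 × 0.848048 = 33.07 kN.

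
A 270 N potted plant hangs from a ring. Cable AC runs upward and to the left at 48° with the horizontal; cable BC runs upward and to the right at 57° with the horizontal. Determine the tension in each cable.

ΣF_x = 0: −T_AC·cos48° + T_BC·cos57° = 0 → T_BC = 1.22858·T_AC.
ΣF_y = 0: T_AC·sin48° + T_BC·sin57° = 270.
Substitute: T_AC·(0.743145 + 1.22858·0.838671) = 270 → T_AC = 152.24 ≈ 152.2 N.
Then T_BC = 1.22858 × 152.24 = 187.0 N.

T_AC = 152.2 N, T_BC = 187.0 N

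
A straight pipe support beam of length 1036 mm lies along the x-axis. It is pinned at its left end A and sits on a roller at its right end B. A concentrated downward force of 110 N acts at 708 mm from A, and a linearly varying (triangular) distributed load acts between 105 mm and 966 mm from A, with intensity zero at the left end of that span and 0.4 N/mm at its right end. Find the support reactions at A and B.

A_x = 0, A_y = 94.17 N, B_y = 188.0 N

Resultant of the triangular load: ½ × 0.4 × 861 = 172.2 N, acting at 679 mm from A (one-third of the span from the peak).
Taking moments about A: B_y·1036 − 110·708 − (½·0.4·861)·679 = 0 → B_y = 194803.8/1036 = 188.035 ≈ 188.0 N.
ΣF_y = 0: A_y + 188.035 − 110 − ½·0.4·861 = 0 → A_y = 94.17 N.
ΣF_x = 0: no horizontal applied forces, so A_x = 0.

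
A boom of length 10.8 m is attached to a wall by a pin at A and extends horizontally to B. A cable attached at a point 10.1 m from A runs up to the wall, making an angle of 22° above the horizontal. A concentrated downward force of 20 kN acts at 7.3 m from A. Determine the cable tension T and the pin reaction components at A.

ΣM about A: T·sin22°·10.1 − 20·7.3 = 0 → T = 146/(10.1·0.374607) = 38.5883 ≈ 38.59 kN.
ΣF_x = 0: A_x − T·cos22° = 0 → A_x = 38.5883 × 0.927184 = 35.78 kN.
ΣF_y = 0: A_y + T·sin22° − 20 = 0 → A_y = 20 − 38.5883 × 0.374607 = 5.545 kN.

T = 38.59 kN, A_x = 35.78 kN, A_y = 5.545 kN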